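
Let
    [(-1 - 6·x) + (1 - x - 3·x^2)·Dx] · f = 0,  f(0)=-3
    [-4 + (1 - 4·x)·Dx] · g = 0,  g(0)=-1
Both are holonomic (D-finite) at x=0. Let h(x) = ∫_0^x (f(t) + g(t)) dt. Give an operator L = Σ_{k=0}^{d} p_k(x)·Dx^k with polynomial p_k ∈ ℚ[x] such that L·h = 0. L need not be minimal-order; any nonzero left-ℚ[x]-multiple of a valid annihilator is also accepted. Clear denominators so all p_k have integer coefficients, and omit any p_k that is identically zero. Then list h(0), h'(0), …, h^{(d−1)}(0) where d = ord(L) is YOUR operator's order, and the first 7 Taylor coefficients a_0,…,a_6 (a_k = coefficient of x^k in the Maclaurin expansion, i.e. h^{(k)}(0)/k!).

L = (-72·x + 72·x^2 - 96·x^3)·Dx + (8 - 6·x - 66·x^2 + 112·x^3 - 192·x^4)·Dx^2 + (-1 + 7·x - 15·x^2 + 10·x^3 + 20·x^4 - 48·x^5)·Dx^3  (order 3).
h: a_k = 0, -4, -7/2, -28/3, -85/4, -313/5, -572/3, …
ICs: h(0) = 0, h′(0) = -4, h′′(0) = -7.

f: a_k = -3, -3, -12, -21, -57, -120, -291, …
g: a_k = -1, -4, -16, -64, -256, -1024, -4096, …
h₀=f+g: left-lcm gives L₀, ord ≤ 2.
∫: right-multiply L₀ by Dx.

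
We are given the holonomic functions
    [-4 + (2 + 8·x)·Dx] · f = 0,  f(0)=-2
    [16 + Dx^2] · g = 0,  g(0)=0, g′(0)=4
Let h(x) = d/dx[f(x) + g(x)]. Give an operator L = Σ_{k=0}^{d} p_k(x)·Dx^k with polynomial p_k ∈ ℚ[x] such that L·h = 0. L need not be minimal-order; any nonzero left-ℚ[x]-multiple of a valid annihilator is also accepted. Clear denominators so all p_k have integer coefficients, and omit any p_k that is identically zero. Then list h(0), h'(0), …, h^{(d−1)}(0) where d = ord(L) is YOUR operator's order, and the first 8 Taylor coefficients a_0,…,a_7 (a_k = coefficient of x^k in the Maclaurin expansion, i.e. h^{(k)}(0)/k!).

L = (-608 - 1024·x - 2048·x^2) + (-112 - 960·x - 3072·x^2 - 4096·x^3)·Dx + (-38 - 64·x - 128·x^2)·Dx^2 + (-7 - 60·x - 192·x^2 - 256·x^3)·Dx^3  (order 3).
h: a_k = 0, 8, -56, 80, -712/3, 1008, -167344/45, 13728, …
ICs: h(0) = 0, h′(0) = 8, h′′(0) = -112.

f: a_k = -2, -4, 4, -8, 20, -56, 168, -528, …
g: a_k = 0, 4, 0, -32/3, 0, 128/15, 0, -1024/315, …
f+g: L₀ = lclm(L_f,L_g), ord ≤ 1+2.
h₀' ⇒ L via d/dx closure of L₀.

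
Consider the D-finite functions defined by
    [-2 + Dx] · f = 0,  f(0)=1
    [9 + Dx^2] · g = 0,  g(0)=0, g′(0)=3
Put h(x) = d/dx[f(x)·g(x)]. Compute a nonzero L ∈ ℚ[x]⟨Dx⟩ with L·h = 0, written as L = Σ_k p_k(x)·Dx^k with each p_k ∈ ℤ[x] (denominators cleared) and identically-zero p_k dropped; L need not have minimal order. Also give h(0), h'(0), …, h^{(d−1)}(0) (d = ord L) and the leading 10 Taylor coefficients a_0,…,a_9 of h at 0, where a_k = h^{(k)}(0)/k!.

L = 13 - 4·Dx + Dx^2  (order 2).
h: a_k = 3, 12, 9/2, -20, -199/8, -69/10, 1483/240, 17/3, 6267/4480, -12139/30240, …
ICs: h(0) = 3, h′(0) = 12.

f: a_k = 1, 2, 2, 4/3, 2/3, 4/15, 4/45, 8/315, 2/315, 4/2835, …
g: a_k = 0, 3, 0, -9/2, 0, 81/40, 0, -243/560, 0, 243/4480, …
f·g: L₀ = L_f ⊗_s L_g, ord ≤ 1·2.
Differentiate: ansatz ord ≤ ord L₀ ⇒ L.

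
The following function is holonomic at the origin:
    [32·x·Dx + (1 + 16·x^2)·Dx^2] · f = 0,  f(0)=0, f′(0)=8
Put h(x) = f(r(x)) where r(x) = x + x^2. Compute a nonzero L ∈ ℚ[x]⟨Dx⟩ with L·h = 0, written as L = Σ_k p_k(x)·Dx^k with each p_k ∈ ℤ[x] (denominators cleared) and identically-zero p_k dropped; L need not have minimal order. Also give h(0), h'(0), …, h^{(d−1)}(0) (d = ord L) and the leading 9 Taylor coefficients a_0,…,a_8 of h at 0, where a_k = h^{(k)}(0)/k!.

f: a_k = 0, 8, 0, -128/3, 0, 2048/5, 0, -32768/7, 0, …
f∘r: x↦r, Dx↦Dx/r' in L_f ⇒ L₀.
L = (-2 + 32·x + 128·x^2 + 192·x^3 + 96·x^4)·Dx + (1 + 2·x + 16·x^2 + 64·x^3 + 80·x^4 + 32·x^5)·Dx^2  (order 2).
h: a_k = 0, 8, 8, -128/3, -128, 1408/5, 6016/3, -4096/7, -28672, …
ICs: h(0) = 0, h′(0) = 8.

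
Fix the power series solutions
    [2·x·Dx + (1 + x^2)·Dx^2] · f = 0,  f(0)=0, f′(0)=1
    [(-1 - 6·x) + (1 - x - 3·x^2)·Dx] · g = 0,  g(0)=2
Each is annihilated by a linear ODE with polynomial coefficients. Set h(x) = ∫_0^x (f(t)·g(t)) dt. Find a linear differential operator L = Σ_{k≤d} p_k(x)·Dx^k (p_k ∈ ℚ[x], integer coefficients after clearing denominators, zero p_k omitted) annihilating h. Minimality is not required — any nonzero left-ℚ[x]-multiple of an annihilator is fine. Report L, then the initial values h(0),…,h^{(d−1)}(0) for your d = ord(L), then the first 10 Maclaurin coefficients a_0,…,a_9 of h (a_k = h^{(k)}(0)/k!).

L = (6 + 2·x + 18·x^2)·Dx + (2 + 10·x + 4·x^2 + 18·x^3)·Dx^2 + (-1 + x + 2·x^2 + x^3 + 3·x^4)·Dx^3  (order 3).
h: a_k = 0, 0, 1, 2/3, 11/6, 8/3, 268/45, 1136/105, 9589/420, 43034/945, …
ICs: h(0) = 0, h′(0) = 0, h′′(0) = 2.

f: a_k = 0, 1, 0, -1/3, 0, 1/5, 0, -1/7, 0, 1/9, …
g: a_k = 2, 2, 8, 14, 38, 80, 194, 434, 1016, 2318, …
L₀ := L_f ⊗_s L_g (sym. prod.), ord ≤ 2.
h=∫h₀ ⇒ L = L₀·Dx.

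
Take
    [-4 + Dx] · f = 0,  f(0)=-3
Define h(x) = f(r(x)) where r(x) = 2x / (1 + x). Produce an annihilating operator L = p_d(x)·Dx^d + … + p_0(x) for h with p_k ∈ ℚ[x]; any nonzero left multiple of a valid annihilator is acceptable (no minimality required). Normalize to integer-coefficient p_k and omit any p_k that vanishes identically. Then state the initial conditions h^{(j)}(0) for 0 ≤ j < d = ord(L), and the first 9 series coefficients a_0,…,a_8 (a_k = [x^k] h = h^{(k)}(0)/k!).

L = -8 + (1 + 2·x + x^2)·Dx  (order 1).
h: a_k = -3, -24, -72, -88, -8, 264/5, -184/15, -3224/105, 1128/35, …
ICs: h(0) = -3.

f: a_k = -3, -12, -24, -32, -32, -128/5, -256/15, -1024/105, -512/105, …
f∘r: x↦r, Dx↦Dx/r' in L_f ⇒ L₀.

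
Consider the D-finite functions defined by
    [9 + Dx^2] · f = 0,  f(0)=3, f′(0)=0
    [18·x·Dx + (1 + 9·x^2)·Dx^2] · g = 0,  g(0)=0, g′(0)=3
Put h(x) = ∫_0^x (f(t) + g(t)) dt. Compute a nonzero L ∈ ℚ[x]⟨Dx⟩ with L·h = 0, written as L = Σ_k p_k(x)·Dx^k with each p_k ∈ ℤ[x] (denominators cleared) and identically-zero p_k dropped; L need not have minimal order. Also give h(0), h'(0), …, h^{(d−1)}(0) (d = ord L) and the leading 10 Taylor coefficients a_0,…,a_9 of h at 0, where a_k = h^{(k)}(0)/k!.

f: a_k = 3, 0, -27/2, 0, 81/8, 0, -243/80, 0, 2187/4480, 0, …
g: a_k = 0, 3, 0, -9, 0, 243/5, 0, -2187/7, 0, 2187, …
L₀ := lclm(L_f,L_g); ord L₀ ≤ 2+2.
∫: right-multiply L₀ by Dx.
L = (-1782·x + 20412·x^3 + 13122·x^5)·Dx^2 + (-9 + 567·x^2 + 6561·x^4 + 6561·x^6)·Dx^3 + (-198·x + 2268·x^3 + 1458·x^5)·Dx^4 + (-1 + 63·x^2 + 729·x^4 + 729·x^6)·Dx^5  (order 5).
h: a_k = 0, 3, 3/2, -9/2, -9/4, 81/40, 81/10, -243/560, -2187/56, 243/4480, …
ICs: h(0) = 0, h′(0) = 3, h′′(0) = 3, h′′′(0) = -27, h′′′′(0) = -54.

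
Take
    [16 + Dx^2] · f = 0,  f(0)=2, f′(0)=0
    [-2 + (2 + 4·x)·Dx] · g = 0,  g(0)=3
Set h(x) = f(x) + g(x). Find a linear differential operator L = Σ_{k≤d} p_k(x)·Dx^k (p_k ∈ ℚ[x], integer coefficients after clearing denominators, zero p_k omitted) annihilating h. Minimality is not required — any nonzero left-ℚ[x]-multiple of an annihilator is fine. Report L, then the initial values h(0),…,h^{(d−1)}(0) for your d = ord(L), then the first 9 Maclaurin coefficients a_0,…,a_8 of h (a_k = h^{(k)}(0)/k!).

f: a_k = 2, 0, -16, 0, 64/3, 0, -512/45, 0, 1024/315, …
g: a_k = 3, 3, -3/2, 3/2, -15/8, 21/8, -63/16, 99/16, -1287/128, …
Sum ⇒ L₀ = lclm(L_f,L_g) in ℚ(x)⟨Dx⟩.
L = (-304 - 1024·x - 1024·x^2) + (240 + 1504·x + 3072·x^2 + 2048·x^3)·Dx + (-19 - 64·x - 64·x^2)·Dx^2 + (15 + 94·x + 192·x^2 + 128·x^3)·Dx^3  (order 3).
h: a_k = 5, 3, -35/2, 3/2, 467/24, 21/8, -11027/720, 99/16, -274333/40320, …
ICs: h(0) = 5, h′(0) = 3, h′′(0) = -35.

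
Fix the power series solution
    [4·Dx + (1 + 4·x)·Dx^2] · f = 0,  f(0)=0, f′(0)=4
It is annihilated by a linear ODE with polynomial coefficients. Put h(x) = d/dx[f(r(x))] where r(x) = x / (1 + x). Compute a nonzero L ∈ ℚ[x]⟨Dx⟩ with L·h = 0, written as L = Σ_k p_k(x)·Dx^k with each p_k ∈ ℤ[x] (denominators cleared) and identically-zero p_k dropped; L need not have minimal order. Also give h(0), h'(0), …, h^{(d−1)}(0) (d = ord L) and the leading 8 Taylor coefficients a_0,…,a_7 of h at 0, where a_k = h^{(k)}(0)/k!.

f: a_k = 0, 4, -8, 64/3, -64, 1024/5, -2048/3, 16384/7, …
Change of var in L_f (x↦r) gives L₀.
h₀' ⇒ L via d/dx closure of L₀.
L = (6 + 10·x) + (1 + 6·x + 5·x^2)·Dx  (order 1).
h: a_k = 4, -24, 124, -624, 3124, -15624, 78124, -390624, …
ICs: h(0) = 4.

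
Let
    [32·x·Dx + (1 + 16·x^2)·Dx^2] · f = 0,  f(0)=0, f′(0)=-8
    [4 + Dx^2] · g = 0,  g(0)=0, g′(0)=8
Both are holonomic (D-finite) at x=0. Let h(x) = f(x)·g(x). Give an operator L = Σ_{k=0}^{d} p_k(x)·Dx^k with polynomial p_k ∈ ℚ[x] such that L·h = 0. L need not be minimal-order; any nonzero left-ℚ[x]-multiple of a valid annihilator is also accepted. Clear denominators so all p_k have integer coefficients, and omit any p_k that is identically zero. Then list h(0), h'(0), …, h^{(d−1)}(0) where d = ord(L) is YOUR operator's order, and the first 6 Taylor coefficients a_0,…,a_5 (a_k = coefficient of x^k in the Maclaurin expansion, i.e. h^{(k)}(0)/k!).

L = (1360 + 60416·x^2 + 106496·x^4 + 262144·x^6 + 1048576·x^8) + (2304·x + 45056·x^3 + 196608·x^5 + 1048576·x^7)·Dx + (360 + 15872·x^2 + 36864·x^4 + 131072·x^6 + 524288·x^8)·Dx^2 + (576·x + 11264·x^3 + 49152·x^5 + 262144·x^7)·Dx^3 + (5 + 192·x^2 + 2560·x^4 + 16384·x^6 + 65536·x^8)·Dx^4  (order 4).
h: a_k = 0, 0, -64, 0, 384, 0, …
ICs: h(0) = 0, h′(0) = 0, h′′(0) = -128, h′′′(0) = 0.

f: a_k = 0, -8, 0, 128/3, 0, -2048/5, …
g: a_k = 0, 8, 0, -16/3, 0, 16/15, …
Product ⇒ symmetric product L₀, ord ≤ 4.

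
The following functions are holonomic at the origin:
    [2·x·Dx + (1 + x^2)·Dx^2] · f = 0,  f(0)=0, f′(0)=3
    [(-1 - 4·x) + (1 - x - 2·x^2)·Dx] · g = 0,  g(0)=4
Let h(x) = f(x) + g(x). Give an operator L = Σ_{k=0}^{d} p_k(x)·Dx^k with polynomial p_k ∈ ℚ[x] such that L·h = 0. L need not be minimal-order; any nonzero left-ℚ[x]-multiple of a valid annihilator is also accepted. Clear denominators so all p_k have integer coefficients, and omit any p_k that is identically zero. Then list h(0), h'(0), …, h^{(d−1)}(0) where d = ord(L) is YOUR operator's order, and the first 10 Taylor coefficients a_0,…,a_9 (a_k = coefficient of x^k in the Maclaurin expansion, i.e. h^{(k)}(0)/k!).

f: a_k = 0, 3, 0, -1, 0, 3/5, 0, -3/7, 0, 1/3, …
g: a_k = 4, 4, 12, 20, 44, 84, 172, 340, 684, 1364, …
Weyl lclm of L_f,L_g ⇒ L₀ (ord ≤ 3).
L = (6 - 24·x - 162·x^2 - 240·x^3 - 384·x^4 - 48·x^6)·Dx + (-16 - 74·x - 88·x^2 - 226·x^3 - 212·x^4 - 304·x^5 - 12·x^6 - 48·x^7)·Dx^2 + (3 + 4·x + 8·x^2 - 28·x^3 - 27·x^4 - 36·x^5 - 40·x^6 - 4·x^7 - 8·x^8)·Dx^3  (order 3).
h: a_k = 4, 7, 12, 19, 44, 423/5, 172, 2377/7, 684, 4093/3, …
ICs: h(0) = 4, h′(0) = 7, h′′(0) = 24.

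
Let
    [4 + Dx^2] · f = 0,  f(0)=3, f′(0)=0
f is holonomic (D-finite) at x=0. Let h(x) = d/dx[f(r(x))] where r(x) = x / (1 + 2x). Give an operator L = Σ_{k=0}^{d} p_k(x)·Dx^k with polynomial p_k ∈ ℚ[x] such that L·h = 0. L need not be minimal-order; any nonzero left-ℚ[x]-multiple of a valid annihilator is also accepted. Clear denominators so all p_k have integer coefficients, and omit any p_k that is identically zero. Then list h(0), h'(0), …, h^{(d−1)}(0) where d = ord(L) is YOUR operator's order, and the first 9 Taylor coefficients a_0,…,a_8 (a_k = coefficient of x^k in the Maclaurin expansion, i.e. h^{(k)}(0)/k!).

f: a_k = 3, 0, -6, 0, 2, 0, -4/15, 0, 2/105, …
f∘r: x↦r, Dx↦Dx/r' in L_f ⇒ L₀.
Differentiate: ansatz ord ≤ ord L₀ ⇒ L.
L = (28 + 96·x + 96·x^2) + (12 + 72·x + 144·x^2 + 96·x^3)·Dx + (1 + 8·x + 24·x^2 + 32·x^3 + 16·x^4)·Dx^2  (order 2).
h: a_k = 0, -12, 72, -280, 880, -12008/5, 29232/5, -267184/21, 843936/35, …
ICs: h(0) = 0, h′(0) = -12.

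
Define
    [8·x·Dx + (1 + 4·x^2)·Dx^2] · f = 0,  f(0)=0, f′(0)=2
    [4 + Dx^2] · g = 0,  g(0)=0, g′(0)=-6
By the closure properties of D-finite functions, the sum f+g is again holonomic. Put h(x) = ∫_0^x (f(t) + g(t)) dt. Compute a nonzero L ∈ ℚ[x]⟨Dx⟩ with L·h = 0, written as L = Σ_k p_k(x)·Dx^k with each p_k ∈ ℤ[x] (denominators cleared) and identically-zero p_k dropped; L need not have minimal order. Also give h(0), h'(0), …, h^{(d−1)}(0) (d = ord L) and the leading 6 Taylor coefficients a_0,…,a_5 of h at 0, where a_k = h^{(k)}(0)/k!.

f: a_k = 0, 2, 0, -8/3, 0, 32/5, …
g: a_k = 0, -6, 0, 4, 0, -4/5, …
L₀ := lclm(L_f,L_g); ord L₀ ≤ 2+2.
h=∫₀ˣh₀: take L = L₀·Dx.
L = (-352·x + 1792·x^3 + 512·x^5)·Dx^2 + (-4 + 112·x^2 + 576·x^4 + 256·x^6)·Dx^3 + (-88·x + 448·x^3 + 128·x^5)·Dx^4 + (-1 + 28·x^2 + 144·x^4 + 64·x^6)·Dx^5  (order 5).
h: a_k = 0, 0, -2, 0, 1/3, 0, …
ICs: h(0) = 0, h′(0) = 0, h′′(0) = -4, h′′′(0) = 0, h′′′′(0) = 8.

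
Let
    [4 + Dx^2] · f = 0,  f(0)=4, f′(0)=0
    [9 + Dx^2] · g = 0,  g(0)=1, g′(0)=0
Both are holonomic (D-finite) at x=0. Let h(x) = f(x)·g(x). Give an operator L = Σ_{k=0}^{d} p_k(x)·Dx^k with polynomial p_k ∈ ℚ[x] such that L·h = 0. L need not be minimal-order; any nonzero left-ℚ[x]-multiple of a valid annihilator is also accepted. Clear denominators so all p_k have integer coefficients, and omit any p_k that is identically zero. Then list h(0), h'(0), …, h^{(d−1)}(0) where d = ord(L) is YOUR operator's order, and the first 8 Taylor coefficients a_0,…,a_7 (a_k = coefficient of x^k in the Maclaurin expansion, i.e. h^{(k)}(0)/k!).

L = 25 + 26·Dx^2 + Dx^4  (order 4).
h: a_k = 4, 0, -26, 0, 313/6, 0, -7813/180, 0, …
ICs: h(0) = 4, h′(0) = 0, h′′(0) = -52, h′′′(0) = 0.

f: a_k = 4, 0, -8, 0, 8/3, 0, -16/45, 0, …
g: a_k = 1, 0, -9/2, 0, 27/8, 0, -81/80, 0, …
L₀ := L_f ⊗_s L_g (sym. prod.), ord ≤ 4.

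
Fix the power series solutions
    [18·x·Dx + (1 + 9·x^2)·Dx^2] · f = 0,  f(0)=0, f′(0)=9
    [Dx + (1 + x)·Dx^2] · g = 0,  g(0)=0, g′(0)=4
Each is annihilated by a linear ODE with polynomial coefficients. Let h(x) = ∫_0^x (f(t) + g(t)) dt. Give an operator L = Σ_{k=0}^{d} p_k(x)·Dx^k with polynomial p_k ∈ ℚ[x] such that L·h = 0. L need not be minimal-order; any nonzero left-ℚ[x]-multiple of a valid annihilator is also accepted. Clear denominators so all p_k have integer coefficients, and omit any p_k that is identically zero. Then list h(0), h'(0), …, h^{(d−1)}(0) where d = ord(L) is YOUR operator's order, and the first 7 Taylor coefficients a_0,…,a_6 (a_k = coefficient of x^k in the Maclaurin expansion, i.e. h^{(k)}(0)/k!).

L = (-18 - 54·x + 486·x^2 + 162·x^3)·Dx^2 + (-20 - 36·x + 432·x^2 + 972·x^3 + 324·x^4)·Dx^3 + (-1 + 17·x + 18·x^2 + 162·x^3 + 243·x^4 + 81·x^5)·Dx^4  (order 4).
h: a_k = 0, 0, 13/2, -2/3, -77/12, -1/5, 733/30, …
ICs: h(0) = 0, h′(0) = 0, h′′(0) = 13, h′′′(0) = -4.

f: a_k = 0, 9, 0, -27, 0, 729/5, 0, …
g: a_k = 0, 4, -2, 4/3, -1, 4/5, -2/3, …
L₀ := lclm(L_f,L_g); ord L₀ ≤ 2+2.
∫: right-multiply L₀ by Dx.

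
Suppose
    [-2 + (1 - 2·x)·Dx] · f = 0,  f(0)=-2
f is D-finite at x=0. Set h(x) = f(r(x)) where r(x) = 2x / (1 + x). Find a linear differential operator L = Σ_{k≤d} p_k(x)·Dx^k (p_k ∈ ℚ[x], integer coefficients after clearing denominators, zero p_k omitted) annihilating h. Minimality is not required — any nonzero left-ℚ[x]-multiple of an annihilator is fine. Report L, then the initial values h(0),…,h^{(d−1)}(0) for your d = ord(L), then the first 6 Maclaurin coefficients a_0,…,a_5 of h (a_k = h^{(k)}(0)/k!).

f: a_k = -2, -4, -8, -16, -32, -64, …
L₀ from L_f via x↦r, Dx↦r'^{-1}Dx.
L = 4 + (-1 + 2·x + 3·x^2)·Dx  (order 1).
h: a_k = -2, -8, -24, -72, -216, -648, …
ICs: h(0) = -2.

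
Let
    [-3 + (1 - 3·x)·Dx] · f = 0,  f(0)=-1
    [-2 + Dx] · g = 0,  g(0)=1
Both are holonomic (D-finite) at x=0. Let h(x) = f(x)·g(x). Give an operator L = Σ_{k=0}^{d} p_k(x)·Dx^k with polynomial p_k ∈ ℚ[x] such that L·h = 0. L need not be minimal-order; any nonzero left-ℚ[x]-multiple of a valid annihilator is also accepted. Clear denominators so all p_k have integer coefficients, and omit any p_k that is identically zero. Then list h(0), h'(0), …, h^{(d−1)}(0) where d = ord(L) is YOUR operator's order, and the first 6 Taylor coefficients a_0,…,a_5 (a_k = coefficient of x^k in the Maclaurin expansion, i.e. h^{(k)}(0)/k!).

L = (5 - 6·x) + (-1 + 3·x)·Dx  (order 1).
h: a_k = -1, -5, -17, -157/3, -473/3, -7099/15, …
ICs: h(0) = -1.

f: a_k = -1, -3, -9, -27, -81, -243, …
g: a_k = 1, 2, 2, 4/3, 2/3, 4/15, …
Product ⇒ symmetric product L₀, ord ≤ 1.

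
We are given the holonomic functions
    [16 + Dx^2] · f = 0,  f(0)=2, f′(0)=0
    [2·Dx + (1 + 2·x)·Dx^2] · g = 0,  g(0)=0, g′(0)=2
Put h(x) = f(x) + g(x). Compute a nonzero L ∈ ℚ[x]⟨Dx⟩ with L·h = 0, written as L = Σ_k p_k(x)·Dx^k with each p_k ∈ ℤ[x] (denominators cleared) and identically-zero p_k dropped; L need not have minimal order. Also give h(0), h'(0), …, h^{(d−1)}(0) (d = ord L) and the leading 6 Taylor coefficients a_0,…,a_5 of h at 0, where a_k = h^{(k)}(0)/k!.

f: a_k = 2, 0, -16, 0, 64/3, 0, …
g: a_k = 0, 2, -2, 8/3, -4, 32/5, …
f+g: L₀ = lclm(L_f,L_g), ord ≤ 2+2.
L = (160 + 256·x + 256·x^2)·Dx + (48 + 224·x + 384·x^2 + 256·x^3)·Dx^2 + (10 + 16·x + 16·x^2)·Dx^3 + (3 + 14·x + 24·x^2 + 16·x^3)·Dx^4  (order 4).
h: a_k = 2, 2, -18, 8/3, 52/3, 32/5, …
ICs: h(0) = 2, h′(0) = 2, h′′(0) = -36, h′′′(0) = 16.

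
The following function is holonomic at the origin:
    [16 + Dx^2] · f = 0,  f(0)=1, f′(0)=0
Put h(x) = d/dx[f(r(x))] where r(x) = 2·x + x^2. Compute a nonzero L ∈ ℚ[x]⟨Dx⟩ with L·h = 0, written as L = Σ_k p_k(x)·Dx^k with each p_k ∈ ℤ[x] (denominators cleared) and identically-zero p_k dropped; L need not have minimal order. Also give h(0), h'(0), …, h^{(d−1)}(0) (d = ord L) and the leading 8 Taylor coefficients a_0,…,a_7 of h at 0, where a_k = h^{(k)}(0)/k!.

f: a_k = 1, 0, -8, 0, 32/3, 0, -256/45, 0, …
h₀=f(r): pull back L_f along r ⇒ L₀.
h₀' ⇒ L via d/dx closure of L₀.
L = (67 + 256·x + 384·x^2 + 256·x^3 + 64·x^4) + (-3 - 3·x)·Dx + (1 + 2·x + x^2)·Dx^2  (order 2).
h: a_k = 0, -64, -96, 1952/3, 5120/3, -9728/15, -105728/15, -2365184/315, …
ICs: h(0) = 0, h′(0) = -64.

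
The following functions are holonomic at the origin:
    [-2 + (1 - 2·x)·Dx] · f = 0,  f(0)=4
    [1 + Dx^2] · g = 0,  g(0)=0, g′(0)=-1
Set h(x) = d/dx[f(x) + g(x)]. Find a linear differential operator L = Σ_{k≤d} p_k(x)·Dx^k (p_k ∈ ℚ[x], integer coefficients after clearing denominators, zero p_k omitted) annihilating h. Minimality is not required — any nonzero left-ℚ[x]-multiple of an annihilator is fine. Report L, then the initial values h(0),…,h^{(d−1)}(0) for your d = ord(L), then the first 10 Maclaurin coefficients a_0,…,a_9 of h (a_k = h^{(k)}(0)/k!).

L = (196 - 16·x + 16·x^2) + (-25 + 54·x - 12·x^2 + 8·x^3)·Dx + (196 - 16·x + 16·x^2)·Dx^2 + (-25 + 54·x - 12·x^2 + 8·x^3)·Dx^3  (order 3).
h: a_k = 7, 32, 193/2, 256, 15359/24, 1536, 2580481/720, 8192, 743178239/40320, 40960, …
ICs: h(0) = 7, h′(0) = 32, h′′(0) = 193.

f: a_k = 4, 8, 16, 32, 64, 128, 256, 512, 1024, 2048, …
g: a_k = 0, -1, 0, 1/6, 0, -1/120, 0, 1/5040, 0, -1/362880, …
Sum ⇒ L₀ = lclm(L_f,L_g) in ℚ(x)⟨Dx⟩.
Differentiate: ansatz ord ≤ ord L₀ ⇒ L.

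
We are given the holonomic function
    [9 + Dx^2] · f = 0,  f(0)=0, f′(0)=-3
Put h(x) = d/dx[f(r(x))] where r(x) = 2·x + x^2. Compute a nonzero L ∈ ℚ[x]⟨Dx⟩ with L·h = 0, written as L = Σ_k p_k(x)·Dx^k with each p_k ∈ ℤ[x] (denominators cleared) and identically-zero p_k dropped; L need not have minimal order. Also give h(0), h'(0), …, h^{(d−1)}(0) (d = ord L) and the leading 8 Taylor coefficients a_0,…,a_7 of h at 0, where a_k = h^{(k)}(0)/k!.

L = (39 + 144·x + 216·x^2 + 144·x^3 + 36·x^4) + (-3 - 3·x)·Dx + (1 + 2·x + x^2)·Dx^2  (order 2).
h: a_k = -6, -6, 108, 216, -189, -945, -3726/5, 4536/5, …
ICs: h(0) = -6, h′(0) = -6.

f: a_k = 0, -3, 0, 9/2, 0, -81/40, 0, 243/560, …
Change of var in L_f (x↦r) gives L₀.
Derive L from L₀ (diff closure).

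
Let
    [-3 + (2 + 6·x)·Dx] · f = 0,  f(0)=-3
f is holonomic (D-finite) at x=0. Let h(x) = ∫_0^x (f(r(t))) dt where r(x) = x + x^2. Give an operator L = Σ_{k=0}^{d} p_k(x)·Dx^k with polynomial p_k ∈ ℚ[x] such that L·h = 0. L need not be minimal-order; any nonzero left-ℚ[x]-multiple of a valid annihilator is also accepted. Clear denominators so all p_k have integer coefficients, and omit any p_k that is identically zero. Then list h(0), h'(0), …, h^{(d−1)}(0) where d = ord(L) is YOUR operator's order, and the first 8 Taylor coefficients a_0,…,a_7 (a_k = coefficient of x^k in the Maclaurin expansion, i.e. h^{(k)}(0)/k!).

f: a_k = -3, -9/2, 27/8, -81/16, 1215/128, -5103/256, 45927/1024, -216513/2048, …
L₀ from L_f via x↦r, Dx↦r'^{-1}Dx.
Integrate: L := L₀·Dx.
L = (-3 - 6·x)·Dx + (2 + 6·x + 6·x^2)·Dx^2  (order 2).
h: a_k = 0, -3, -9/4, -3/8, 27/64, -297/640, 243/512, -2997/7168, …
ICs: h(0) = 0, h′(0) = -3.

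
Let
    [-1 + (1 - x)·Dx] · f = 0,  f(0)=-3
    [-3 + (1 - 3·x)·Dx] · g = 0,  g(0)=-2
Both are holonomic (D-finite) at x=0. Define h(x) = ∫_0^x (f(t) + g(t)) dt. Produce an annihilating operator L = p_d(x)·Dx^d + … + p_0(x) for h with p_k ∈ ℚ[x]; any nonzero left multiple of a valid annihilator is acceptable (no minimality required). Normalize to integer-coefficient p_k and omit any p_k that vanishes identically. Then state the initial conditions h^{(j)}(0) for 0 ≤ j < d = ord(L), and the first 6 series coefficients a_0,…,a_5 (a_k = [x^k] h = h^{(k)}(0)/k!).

L = -6·Dx + (8 - 12·x)·Dx^2 + (-1 + 4·x - 3·x^2)·Dx^3  (order 3).
h: a_k = 0, -5, -9/2, -7, -57/4, -33, …
ICs: h(0) = 0, h′(0) = -5, h′′(0) = -9.

f: a_k = -3, -3, -3, -3, -3, -3, …
g: a_k = -2, -6, -18, -54, -162, -486, …
L₀ := lclm(L_f,L_g); ord L₀ ≤ 1+1.
Integrate: L := L₀·Dx.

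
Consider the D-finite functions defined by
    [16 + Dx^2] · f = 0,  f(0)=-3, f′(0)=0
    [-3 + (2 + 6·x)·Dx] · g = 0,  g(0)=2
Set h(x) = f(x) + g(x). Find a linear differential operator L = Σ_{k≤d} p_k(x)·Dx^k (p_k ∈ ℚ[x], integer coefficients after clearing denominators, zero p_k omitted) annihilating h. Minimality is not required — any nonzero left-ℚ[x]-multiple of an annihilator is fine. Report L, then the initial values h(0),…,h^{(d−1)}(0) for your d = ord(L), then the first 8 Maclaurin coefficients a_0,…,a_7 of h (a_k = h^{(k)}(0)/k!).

f: a_k = -3, 0, 24, 0, -32, 0, 256/15, 0, …
g: a_k = 2, 3, -9/4, 27/8, -405/64, 1701/128, -15309/512, 72171/1024, …
h₀=f+g: left-lcm gives L₀, ord ≤ 3.
L = (-4368 - 18432·x - 27648·x^2) + (1760 + 17568·x + 55296·x^2 + 55296·x^3)·Dx + (-273 - 1152·x - 1728·x^2)·Dx^2 + (110 + 1098·x + 3456·x^2 + 3456·x^3)·Dx^3  (order 3).
h: a_k = -1, 3, 87/4, 27/8, -2453/64, 1701/128, -98563/7680, 72171/1024, …
ICs: h(0) = -1, h′(0) = 3, h′′(0) = 87/2.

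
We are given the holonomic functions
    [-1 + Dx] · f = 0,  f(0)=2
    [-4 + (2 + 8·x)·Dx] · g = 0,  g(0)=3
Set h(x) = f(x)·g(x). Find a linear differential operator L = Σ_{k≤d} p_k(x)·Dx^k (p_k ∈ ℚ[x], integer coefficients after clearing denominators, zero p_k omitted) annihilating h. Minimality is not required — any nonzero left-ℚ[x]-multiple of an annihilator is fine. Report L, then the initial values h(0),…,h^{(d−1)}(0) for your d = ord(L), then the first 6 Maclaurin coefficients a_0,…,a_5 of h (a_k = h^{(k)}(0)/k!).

f: a_k = 2, 2, 1, 1/3, 1/12, 1/60, …
g: a_k = 3, 6, -6, 12, -30, 84, …
f·g: L₀ = L_f ⊗_s L_g, ord ≤ 1·1.
L = (-3 - 4·x) + (1 + 4·x)·Dx  (order 1).
h: a_k = 6, 18, 3, 19, -159/4, 2371/20, …
ICs: h(0) = 6.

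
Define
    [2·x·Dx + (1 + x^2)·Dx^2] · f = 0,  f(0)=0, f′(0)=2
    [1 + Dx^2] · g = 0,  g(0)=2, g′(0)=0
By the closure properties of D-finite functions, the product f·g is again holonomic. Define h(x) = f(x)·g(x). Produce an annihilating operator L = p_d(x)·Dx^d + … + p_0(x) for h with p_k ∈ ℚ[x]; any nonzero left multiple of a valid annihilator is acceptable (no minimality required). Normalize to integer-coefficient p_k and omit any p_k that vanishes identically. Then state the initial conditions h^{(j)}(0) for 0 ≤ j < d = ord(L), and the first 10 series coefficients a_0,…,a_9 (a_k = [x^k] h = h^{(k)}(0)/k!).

f: a_k = 0, 2, 0, -2/3, 0, 2/5, 0, -2/7, 0, 2/9, …
g: a_k = 2, 0, -1, 0, 1/12, 0, -1/360, 0, 1/20160, 0, …
Sym-product of L_f,L_g gives L₀ (≤ ord 4).
L = (10 + 26·x^2 + 11·x^4 + 4·x^6 + x^8) + (12·x + 20·x^3 + 12·x^5 + 4·x^7)·Dx + (12 + 32·x^2 + 18·x^4 + 8·x^6 + 2·x^8)·Dx^2 + (12·x + 20·x^3 + 12·x^5 + 4·x^7)·Dx^3 + (2 + 6·x^2 + 7·x^4 + 4·x^6 + x^8)·Dx^4  (order 4).
h: a_k = 0, 4, 0, -10/3, 0, 49/30, 0, -1301/1260, 0, 23147/30240, …
ICs: h(0) = 0, h′(0) = 4, h′′(0) = 0, h′′′(0) = -20.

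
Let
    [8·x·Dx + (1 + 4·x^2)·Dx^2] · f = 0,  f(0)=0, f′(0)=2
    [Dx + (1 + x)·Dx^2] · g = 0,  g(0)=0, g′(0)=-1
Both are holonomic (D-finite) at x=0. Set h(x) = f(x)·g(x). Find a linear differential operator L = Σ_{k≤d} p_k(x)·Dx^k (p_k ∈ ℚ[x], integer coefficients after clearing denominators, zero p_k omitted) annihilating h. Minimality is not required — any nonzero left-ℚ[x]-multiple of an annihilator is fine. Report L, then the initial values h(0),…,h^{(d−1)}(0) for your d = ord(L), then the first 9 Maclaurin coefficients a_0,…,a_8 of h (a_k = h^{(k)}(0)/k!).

L = (288 + 560·x + 3584·x^2 + 8640·x^3 + 7680·x^4 + 3328·x^5 + 1024·x^7)·Dx + (258 + 1840·x + 6992·x^2 + 19264·x^3 + 29440·x^4 + 23808·x^5 + 8960·x^6 + 3072·x^7 + 3584·x^8)·Dx^2 + (36 + 628·x + 2496·x^2 + 6192·x^3 + 12288·x^4 + 15936·x^5 + 12288·x^6 + 5376·x^7 + 3072·x^8 + 2048·x^9)·Dx^3 + (17 + 66·x + 241·x^2 + 608·x^3 + 1152·x^4 + 1728·x^5 + 2016·x^6 + 1536·x^7 + 768·x^8 + 512·x^9 + 256·x^10)·Dx^4  (order 4).
h: a_k = 0, 0, -2, 1, 2, -5/6, -266/45, 43/15, 82/5, …
ICs: h(0) = 0, h′(0) = 0, h′′(0) = -4, h′′′(0) = 6.

f: a_k = 0, 2, 0, -8/3, 0, 32/5, 0, -128/7, 0, …
g: a_k = 0, -1, 1/2, -1/3, 1/4, -1/5, 1/6, -1/7, 1/8, …
f·g: L₀ = L_f ⊗_s L_g, ord ≤ 2·2.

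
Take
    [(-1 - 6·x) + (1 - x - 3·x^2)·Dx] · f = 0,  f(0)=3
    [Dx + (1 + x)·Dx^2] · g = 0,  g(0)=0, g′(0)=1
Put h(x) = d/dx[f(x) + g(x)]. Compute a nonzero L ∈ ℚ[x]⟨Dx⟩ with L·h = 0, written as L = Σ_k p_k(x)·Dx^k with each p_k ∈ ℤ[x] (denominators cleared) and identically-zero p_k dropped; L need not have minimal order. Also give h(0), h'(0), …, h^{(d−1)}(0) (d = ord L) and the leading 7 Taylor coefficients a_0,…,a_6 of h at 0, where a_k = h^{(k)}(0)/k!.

L = (58 + 350·x + 636·x^2 + 756·x^3 + 324·x^4) + (40 + 364·x + 976·x^2 + 1632·x^3 + 1530·x^4 + 540·x^5)·Dx + (-9 - 31·x - 27·x^2 + 115·x^3 + 345·x^4 + 333·x^5 + 108·x^6)·Dx^2  (order 2).
h: a_k = 4, 23, 64, 227, 601, 1745, 4558, …
ICs: h(0) = 4, h′(0) = 23.

f: a_k = 3, 3, 12, 21, 57, 120, 291, …
g: a_k = 0, 1, -1/2, 1/3, -1/4, 1/5, -1/6, …
L₀ := lclm(L_f,L_g); ord L₀ ≤ 1+2.
Differentiate: ansatz ord ≤ ord L₀ ⇒ L.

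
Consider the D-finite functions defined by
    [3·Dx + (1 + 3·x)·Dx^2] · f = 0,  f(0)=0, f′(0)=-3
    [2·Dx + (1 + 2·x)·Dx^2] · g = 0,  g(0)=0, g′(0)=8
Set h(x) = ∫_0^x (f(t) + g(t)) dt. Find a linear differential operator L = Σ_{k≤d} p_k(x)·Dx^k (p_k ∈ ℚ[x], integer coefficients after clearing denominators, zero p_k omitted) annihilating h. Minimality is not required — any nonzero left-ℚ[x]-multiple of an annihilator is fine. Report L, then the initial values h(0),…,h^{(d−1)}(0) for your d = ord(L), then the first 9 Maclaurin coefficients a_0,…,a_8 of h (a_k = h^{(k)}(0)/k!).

L = 12·Dx^2 + (10 + 24·x)·Dx^3 + (1 + 5·x + 6·x^2)·Dx^4  (order 4).
h: a_k = 0, 0, 5/2, -7/6, 5/12, 17/20, -23/6, 473/42, -1675/56, …
ICs: h(0) = 0, h′(0) = 0, h′′(0) = 5, h′′′(0) = -7.

f: a_k = 0, -3, 9/2, -9, 81/4, -243/5, 243/2, -2187/7, 6561/8, …
g: a_k = 0, 8, -8, 32/3, -16, 128/5, -128/3, 512/7, -128, …
Sum ⇒ L₀ = lclm(L_f,L_g) in ℚ(x)⟨Dx⟩.
∫: right-multiply L₀ by Dx.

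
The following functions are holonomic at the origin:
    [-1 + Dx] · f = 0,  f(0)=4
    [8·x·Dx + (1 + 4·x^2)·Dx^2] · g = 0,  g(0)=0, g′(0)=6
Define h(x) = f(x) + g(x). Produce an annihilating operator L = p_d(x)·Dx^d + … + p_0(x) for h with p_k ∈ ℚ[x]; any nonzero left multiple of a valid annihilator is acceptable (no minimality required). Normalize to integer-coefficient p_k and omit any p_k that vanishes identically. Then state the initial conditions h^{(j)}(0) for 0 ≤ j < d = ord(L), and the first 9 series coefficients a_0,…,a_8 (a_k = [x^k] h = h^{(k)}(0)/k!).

L = (8 - 8·x - 96·x^2 - 32·x^3)·Dx + (-9 + 88·x^2 - 16·x^4)·Dx^2 + (1 + 8·x + 8·x^2 + 32·x^3 + 16·x^4)·Dx^3  (order 3).
h: a_k = 4, 10, 2, -22/3, 1/6, 577/30, 1/180, -69119/1260, 1/10080, …
ICs: h(0) = 4, h′(0) = 10, h′′(0) = 4.

f: a_k = 4, 4, 2, 2/3, 1/6, 1/30, 1/180, 1/1260, 1/10080, …
g: a_k = 0, 6, 0, -8, 0, 96/5, 0, -384/7, 0, …
h₀=f+g: left-lcm gives L₀, ord ≤ 3.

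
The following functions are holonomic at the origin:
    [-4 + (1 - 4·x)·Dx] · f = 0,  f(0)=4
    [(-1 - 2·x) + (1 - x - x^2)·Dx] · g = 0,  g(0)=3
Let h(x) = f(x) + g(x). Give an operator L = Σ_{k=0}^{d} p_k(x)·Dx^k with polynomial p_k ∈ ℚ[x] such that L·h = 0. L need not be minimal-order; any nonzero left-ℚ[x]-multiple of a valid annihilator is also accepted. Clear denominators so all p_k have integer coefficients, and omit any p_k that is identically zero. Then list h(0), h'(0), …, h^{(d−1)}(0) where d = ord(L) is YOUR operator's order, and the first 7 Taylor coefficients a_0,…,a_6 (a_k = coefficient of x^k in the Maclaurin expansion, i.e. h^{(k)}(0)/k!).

L = (-16 - 72·x + 24·x^2 - 32·x^3) + (28 - 38·x - 54·x^2 + 16·x^3 - 64·x^4)·Dx + (-3 + 17·x - 23·x^2 + 14·x^3 - 4·x^4 - 16·x^5)·Dx^2  (order 2).
h: a_k = 7, 19, 70, 265, 1039, 4120, 16423, …
ICs: h(0) = 7, h′(0) = 19.

f: a_k = 4, 16, 64, 256, 1024, 4096, 16384, …
g: a_k = 3, 3, 6, 9, 15, 24, 39, …
f+g: L₀ = lclm(L_f,L_g), ord ≤ 1+1.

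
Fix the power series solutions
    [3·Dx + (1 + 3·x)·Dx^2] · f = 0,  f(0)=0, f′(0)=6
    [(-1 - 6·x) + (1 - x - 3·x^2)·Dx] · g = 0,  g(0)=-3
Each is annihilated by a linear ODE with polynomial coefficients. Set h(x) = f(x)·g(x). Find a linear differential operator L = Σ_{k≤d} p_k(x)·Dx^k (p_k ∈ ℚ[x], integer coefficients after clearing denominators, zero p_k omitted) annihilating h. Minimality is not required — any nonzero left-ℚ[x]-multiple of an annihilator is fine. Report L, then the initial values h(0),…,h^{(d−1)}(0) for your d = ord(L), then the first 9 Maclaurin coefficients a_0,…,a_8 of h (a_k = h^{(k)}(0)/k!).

L = (9 + 36·x) + (-1 + 21·x + 45·x^2)·Dx + (-1 - 2·x + 6·x^2 + 9·x^3)·Dx^2  (order 2).
h: a_k = 0, -18, 9, -99, 99/2, -5391/10, 1692/5, -220743/70, 389547/140, …
ICs: h(0) = 0, h′(0) = -18.

f: a_k = 0, 6, -9, 18, -81/2, 486/5, -243, 4374/7, -6561/4, …
g: a_k = -3, -3, -12, -21, -57, -120, -291, -651, -1524, …
h₀=f·g: eliminate ⇒ L₀, order ≤ 2·1.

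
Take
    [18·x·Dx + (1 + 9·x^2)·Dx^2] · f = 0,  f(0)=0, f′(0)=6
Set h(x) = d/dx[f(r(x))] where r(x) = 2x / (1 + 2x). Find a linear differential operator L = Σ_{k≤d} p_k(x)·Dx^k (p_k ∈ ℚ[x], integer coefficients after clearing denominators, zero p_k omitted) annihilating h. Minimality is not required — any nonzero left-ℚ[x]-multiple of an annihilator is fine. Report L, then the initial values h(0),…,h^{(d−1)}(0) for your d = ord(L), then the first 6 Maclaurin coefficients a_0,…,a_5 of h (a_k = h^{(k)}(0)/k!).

L = (4 + 80·x) + (1 + 4·x + 40·x^2)·Dx  (order 1).
h: a_k = 12, -48, -288, 3072, -768, -119808, …
ICs: h(0) = 12.

f: a_k = 0, 6, 0, -18, 0, 486/5, …
h₀=f(r): pull back L_f along r ⇒ L₀.
h=h₀': d/dx-closure on L₀ ⇒ L.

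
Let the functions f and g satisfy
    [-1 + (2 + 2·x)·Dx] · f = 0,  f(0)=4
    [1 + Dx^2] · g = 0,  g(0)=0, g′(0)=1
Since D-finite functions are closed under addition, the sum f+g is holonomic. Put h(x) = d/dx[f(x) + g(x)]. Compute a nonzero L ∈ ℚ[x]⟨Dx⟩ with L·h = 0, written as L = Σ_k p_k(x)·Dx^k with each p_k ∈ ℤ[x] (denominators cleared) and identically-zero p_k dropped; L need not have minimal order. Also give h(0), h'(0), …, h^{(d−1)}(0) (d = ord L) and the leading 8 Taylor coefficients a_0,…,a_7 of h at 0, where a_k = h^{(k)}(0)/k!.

f: a_k = 4, 2, -1/2, 1/4, -5/32, 7/64, -21/256, 33/512, …
g: a_k = 0, 1, 0, -1/6, 0, 1/120, 0, -1/5040, …
Weyl lclm of L_f,L_g ⇒ L₀ (ord ≤ 3).
h₀' ⇒ L via d/dx closure of L₀.
L = (-19 - 8·x - 4·x^2) + (-14 - 30·x - 24·x^2 - 8·x^3)·Dx + (-19 - 8·x - 4·x^2)·Dx^2 + (-14 - 30·x - 24·x^2 - 8·x^3)·Dx^3  (order 3).
h: a_k = 3, -1, 1/4, -5/8, 113/192, -63/128, 10363/23040, -429/1024, …
ICs: h(0) = 3, h′(0) = -1, h′′(0) = 1/2.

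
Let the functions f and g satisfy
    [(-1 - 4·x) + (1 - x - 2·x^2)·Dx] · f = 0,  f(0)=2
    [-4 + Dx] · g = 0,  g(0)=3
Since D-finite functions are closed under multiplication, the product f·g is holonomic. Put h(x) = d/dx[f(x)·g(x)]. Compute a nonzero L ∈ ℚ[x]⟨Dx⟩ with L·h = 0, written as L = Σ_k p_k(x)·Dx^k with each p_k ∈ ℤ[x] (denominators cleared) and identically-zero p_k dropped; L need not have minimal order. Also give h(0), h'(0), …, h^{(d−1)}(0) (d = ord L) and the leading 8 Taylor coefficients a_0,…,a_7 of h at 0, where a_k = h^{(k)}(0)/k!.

L = (30 + 4·x - 72·x^2 + 64·x^4) + (-5 + 5·x + 18·x^2 - 8·x^3 - 16·x^4)·Dx  (order 1).
h: a_k = 30, 180, 642, 1832, 4686, 11324, 79406/3, 2118384/35, …
ICs: h(0) = 30.

f: a_k = 2, 2, 6, 10, 22, 42, 86, 170, …
g: a_k = 3, 12, 24, 32, 32, 128/5, 256/15, 1024/105, …
L₀ := L_f ⊗_s L_g (sym. prod.), ord ≤ 1.
h₀' ⇒ L via d/dx closure of L₀.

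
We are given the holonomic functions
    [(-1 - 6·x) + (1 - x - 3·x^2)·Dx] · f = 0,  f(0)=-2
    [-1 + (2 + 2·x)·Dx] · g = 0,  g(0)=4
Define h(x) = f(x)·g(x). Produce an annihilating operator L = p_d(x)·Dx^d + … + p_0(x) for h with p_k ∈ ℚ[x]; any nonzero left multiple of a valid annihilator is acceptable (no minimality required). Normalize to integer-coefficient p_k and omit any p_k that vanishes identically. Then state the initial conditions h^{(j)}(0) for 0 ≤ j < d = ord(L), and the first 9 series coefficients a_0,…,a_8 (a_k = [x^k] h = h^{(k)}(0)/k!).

L = (3 + 13·x + 9·x^2) + (-2 + 8·x^2 + 6·x^3)·Dx  (order 1).
h: a_k = -8, -12, -35, -143/2, -2819/16, -12509/32, -117671/128, -535591/256, -19865443/4096, …
ICs: h(0) = -8.

f: a_k = -2, -2, -8, -14, -38, -80, -194, -434, -1016, …
g: a_k = 4, 2, -1/2, 1/4, -5/32, 7/64, -21/256, 33/512, -429/8192, …
L₀ := L_f ⊗_s L_g (sym. prod.), ord ≤ 1.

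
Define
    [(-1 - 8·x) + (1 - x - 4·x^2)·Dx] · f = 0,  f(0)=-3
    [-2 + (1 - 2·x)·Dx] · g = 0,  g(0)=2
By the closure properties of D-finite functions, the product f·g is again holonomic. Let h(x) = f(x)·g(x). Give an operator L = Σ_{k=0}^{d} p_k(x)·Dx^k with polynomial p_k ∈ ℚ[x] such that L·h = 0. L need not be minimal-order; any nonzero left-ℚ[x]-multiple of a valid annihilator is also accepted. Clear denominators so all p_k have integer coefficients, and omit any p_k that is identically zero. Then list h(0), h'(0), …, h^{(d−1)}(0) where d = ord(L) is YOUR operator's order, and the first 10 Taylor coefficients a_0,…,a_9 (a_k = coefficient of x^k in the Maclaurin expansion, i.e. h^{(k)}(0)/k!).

f: a_k = -3, -3, -15, -27, -87, -195, -543, -1323, -3495, -8787, …
g: a_k = 2, 4, 8, 16, 32, 64, 128, 256, 512, 1024, …
L₀ := L_f ⊗_s L_g (sym. prod.), ord ≤ 1.
L = (-3 - 4·x + 24·x^2) + (1 - 3·x - 2·x^2 + 8·x^3)·Dx  (order 1).
h: a_k = -6, -18, -66, -186, -546, -1482, -4050, -10746, -28482, -74538, …
ICs: h(0) = -6.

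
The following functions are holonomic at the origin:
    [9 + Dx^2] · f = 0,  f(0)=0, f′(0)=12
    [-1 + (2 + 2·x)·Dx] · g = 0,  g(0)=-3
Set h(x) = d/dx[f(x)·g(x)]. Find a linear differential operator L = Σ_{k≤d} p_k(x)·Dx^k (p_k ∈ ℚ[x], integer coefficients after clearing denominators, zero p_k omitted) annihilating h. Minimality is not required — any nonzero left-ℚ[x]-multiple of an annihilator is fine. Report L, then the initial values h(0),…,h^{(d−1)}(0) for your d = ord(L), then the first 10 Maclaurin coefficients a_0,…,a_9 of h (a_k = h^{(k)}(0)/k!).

f: a_k = 0, 12, 0, -18, 0, 81/10, 0, -243/140, 0, 243/1120, …
g: a_k = -3, -3/2, 3/8, -3/16, 15/128, -21/256, 63/1024, -99/2048, 1287/32768, -2145/65536, …
f·g: L₀ = L_f ⊗_s L_g, ord ≤ 2·1.
h₀' ⇒ L via d/dx closure of L₀.
L = (551 + 1968·x + 2712·x^2 + 1728·x^3 + 432·x^4) + (-44 - 140·x - 144·x^2 - 48·x^3)·Dx + (52 + 200·x + 292·x^2 + 192·x^3 + 48·x^4)·Dx^2  (order 2).
h: a_k = -36, -36, 351/2, 99, -4743/32, -9369/160, 61587/1280, 7101/448, -2551257/286720, -15327/8192, …
ICs: h(0) = -36, h′(0) = -36.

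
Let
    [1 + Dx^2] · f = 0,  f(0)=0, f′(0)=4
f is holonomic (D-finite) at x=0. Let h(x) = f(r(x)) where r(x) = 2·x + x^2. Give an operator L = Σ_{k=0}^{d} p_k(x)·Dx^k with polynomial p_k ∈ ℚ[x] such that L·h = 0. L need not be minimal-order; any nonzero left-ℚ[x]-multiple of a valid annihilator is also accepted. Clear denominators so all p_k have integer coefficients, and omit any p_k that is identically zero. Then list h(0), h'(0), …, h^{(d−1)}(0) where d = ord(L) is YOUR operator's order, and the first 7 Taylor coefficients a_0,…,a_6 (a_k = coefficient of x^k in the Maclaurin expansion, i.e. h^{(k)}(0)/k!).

L = (4 + 12·x + 12·x^2 + 4·x^3) - Dx + (1 + x)·Dx^2  (order 2).
h: a_k = 0, 8, 4, -16/3, -8, -44/15, 2, …
ICs: h(0) = 0, h′(0) = 8.

f: a_k = 0, 4, 0, -2/3, 0, 1/30, 0, …
f∘r: x↦r, Dx↦Dx/r' in L_f ⇒ L₀.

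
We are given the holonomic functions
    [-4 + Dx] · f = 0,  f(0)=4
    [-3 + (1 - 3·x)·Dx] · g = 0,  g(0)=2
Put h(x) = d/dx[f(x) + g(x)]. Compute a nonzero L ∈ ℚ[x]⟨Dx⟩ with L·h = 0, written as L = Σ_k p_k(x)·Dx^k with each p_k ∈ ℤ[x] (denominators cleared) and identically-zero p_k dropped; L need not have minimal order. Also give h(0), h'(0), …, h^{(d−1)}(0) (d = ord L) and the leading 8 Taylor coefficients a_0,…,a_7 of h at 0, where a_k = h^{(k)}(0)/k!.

f: a_k = 4, 16, 32, 128/3, 128/3, 512/15, 1024/45, 4096/315, …
g: a_k = 2, 6, 18, 54, 162, 486, 1458, 4374, …
h₀=f+g: left-lcm gives L₀, ord ≤ 2.
h₀' ⇒ L via d/dx closure of L₀.
L = (60 + 144·x) + (-19 - 48·x + 72·x^2)·Dx + (1 + 3·x - 18·x^2)·Dx^2  (order 2).
h: a_k = 22, 100, 290, 2456/3, 7802/3, 133268/15, 1381906/45, 33083824/315, …
ICs: h(0) = 22, h′(0) = 100.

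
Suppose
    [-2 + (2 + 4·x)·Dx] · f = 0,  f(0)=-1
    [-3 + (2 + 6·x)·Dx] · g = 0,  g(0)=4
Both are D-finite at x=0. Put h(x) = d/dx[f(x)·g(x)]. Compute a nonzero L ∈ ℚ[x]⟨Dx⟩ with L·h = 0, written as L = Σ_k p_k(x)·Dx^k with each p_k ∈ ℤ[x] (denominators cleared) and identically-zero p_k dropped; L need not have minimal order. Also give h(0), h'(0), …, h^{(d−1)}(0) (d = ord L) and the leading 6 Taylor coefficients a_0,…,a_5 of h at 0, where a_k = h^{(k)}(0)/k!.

f: a_k = -1, -1, 1/2, -1/2, 5/8, -7/8, …
g: a_k = 4, 6, -9/2, 27/4, -405/32, 1701/64, …
Product ⇒ symmetric product L₀, ord ≤ 1.
Differentiate: ansatz ord ≤ ord L₀ ⇒ L.
L = -1 + (-10 - 74·x - 180·x^2 - 144·x^3)·Dx  (order 1).
h: a_k = -10, 1, -15/4, 101/8, -2575/64, 15903/128, …
ICs: h(0) = -10.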